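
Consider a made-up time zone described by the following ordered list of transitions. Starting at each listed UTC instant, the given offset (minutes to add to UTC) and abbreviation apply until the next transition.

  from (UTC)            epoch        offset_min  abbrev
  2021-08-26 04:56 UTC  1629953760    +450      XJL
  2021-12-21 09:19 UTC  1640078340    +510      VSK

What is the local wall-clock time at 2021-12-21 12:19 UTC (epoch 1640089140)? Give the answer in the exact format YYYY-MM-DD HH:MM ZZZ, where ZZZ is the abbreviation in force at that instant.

2021-12-21 20:49 VSK

Query: 2021-12-21 12:19 UTC
Rule 2/2 (VSK, +08:30): 2021-12-21 09:19 UTC ≤ query < +∞
12·60 + 19 + 510 = 1249 min
1249 = 0·1440 + 1249; 1249 = 20·60 + 49 → 20:49, same day
→ 2021-12-21 20:49 VSK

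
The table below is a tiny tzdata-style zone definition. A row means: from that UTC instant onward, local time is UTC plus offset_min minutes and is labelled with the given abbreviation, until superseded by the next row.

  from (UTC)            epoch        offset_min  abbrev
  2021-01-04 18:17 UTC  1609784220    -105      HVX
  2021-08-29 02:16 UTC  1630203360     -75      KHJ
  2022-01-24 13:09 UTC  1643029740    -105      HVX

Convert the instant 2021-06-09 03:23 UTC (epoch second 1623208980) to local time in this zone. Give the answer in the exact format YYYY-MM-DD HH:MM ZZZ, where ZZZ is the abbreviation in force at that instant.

Query: 2021-06-09 03:23 UTC
Rule 1/3 (HVX, -01:45): 2021-01-04 18:17 UTC ≤ query < 2021-08-29 02:16 UTC
3·60 + 23 - 105 = 98 min
98 = 0·1440 + 98; 98 = 1·60 + 38 → 01:38, same day
→ 2021-06-09 01:38 HVX

2021-06-09 01:38 HVX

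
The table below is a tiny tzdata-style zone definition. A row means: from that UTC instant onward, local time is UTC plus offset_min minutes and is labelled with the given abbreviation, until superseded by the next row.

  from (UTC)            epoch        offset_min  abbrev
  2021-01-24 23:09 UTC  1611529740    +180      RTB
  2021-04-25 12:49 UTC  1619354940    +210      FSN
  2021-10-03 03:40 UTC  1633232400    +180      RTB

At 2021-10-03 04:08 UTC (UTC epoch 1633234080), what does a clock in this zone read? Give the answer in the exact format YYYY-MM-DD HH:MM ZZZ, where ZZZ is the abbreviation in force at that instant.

Query: 2021-10-03 04:08 UTC
Rule 3/3 (RTB, +03:00): 2021-10-03 03:40 UTC ≤ query < +∞
4·60 + 8 + 180 = 428 min
428 = 0·1440 + 428; 428 = 7·60 + 8 → 07:08, same day
→ 2021-10-03 07:08 RTB

2021-10-03 07:08 RTB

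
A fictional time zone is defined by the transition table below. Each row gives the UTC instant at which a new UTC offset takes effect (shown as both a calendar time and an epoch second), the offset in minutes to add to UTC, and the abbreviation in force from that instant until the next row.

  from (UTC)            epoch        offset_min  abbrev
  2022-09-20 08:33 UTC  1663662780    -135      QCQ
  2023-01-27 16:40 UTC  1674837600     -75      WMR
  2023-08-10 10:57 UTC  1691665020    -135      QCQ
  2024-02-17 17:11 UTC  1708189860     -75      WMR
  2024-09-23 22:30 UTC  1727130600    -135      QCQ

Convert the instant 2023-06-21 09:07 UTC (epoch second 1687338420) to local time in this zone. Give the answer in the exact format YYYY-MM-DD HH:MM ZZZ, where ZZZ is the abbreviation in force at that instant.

2023-06-21 07:52 WMR

Query: 2023-06-21 09:07 UTC
Rule 2/5 (WMR, -01:15): 2023-01-27 16:40 UTC ≤ query < 2023-08-10 10:57 UTC
9·60 + 7 - 75 = 472 min
472 = 0·1440 + 472; 472 = 7·60 + 52 → 07:52, same day
→ 2023-06-21 07:52 WMR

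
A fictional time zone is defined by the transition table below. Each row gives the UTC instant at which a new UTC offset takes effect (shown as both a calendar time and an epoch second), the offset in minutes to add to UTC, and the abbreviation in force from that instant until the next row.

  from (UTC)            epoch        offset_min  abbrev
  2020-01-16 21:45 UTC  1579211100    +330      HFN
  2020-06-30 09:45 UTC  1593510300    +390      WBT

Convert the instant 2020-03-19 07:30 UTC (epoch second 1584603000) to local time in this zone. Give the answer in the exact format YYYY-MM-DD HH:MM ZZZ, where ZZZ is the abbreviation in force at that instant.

Query: 2020-03-19 07:30 UTC
Rule 1/2 (HFN, +05:30): 2020-01-16 21:45 UTC ≤ query < 2020-06-30 09:45 UTC
7·60 + 30 + 330 = 780 min
780 = 0·1440 + 780; 780 = 13·60 + 0 → 13:00, same day
→ 2020-03-19 13:00 HFN

2020-03-19 13:00 HFN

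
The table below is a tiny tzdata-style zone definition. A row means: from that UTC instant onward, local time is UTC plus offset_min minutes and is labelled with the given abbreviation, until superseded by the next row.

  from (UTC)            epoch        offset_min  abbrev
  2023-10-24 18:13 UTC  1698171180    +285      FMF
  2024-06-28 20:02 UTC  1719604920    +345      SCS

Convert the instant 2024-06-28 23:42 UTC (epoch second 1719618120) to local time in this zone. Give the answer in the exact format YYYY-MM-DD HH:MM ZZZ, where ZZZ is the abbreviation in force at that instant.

2024-06-29 05:27 SCS

Query: 2024-06-28 23:42 UTC
Rule 2/2 (SCS, +05:45): 2024-06-28 20:02 UTC ≤ query < +∞
23·60 + 42 + 345 = 1767 min
1767 = 1·1440 + 327; 327 = 5·60 + 27 → 05:27, 2024-06-28 + 1 day = 2024-06-29
→ 2024-06-29 05:27 SCS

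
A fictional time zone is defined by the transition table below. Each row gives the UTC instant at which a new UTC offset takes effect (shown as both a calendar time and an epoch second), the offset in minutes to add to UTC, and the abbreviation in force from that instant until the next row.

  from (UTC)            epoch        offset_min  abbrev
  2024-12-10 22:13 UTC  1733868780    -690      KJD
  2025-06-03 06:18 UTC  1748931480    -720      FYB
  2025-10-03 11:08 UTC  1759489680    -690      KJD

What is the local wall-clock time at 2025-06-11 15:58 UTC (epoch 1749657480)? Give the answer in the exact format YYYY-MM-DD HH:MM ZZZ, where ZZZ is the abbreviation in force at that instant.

2025-06-11 03:58 FYB

Query: 2025-06-11 15:58 UTC
Rule 2/3 (FYB, -12:00): 2025-06-03 06:18 UTC ≤ query < 2025-10-03 11:08 UTC
15·60 + 58 - 720 = 238 min
238 = 0·1440 + 238; 238 = 3·60 + 58 → 03:58, same day
→ 2025-06-11 03:58 FYB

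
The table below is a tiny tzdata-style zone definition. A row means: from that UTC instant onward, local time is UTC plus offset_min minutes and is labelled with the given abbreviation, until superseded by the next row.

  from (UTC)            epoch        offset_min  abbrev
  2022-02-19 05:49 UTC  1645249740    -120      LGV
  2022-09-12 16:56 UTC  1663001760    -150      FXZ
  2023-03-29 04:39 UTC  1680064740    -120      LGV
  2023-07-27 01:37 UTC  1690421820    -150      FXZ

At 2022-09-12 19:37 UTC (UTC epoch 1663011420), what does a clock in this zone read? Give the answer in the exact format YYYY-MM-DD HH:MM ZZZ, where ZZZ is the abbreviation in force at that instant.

2022-09-12 17:07 FXZ

Query: 2022-09-12 19:37 UTC
Rule 2/4 (FXZ, -02:30): 2022-09-12 16:56 UTC ≤ query < 2023-03-29 04:39 UTC
19·60 + 37 - 150 = 1027 min
1027 = 0·1440 + 1027; 1027 = 17·60 + 7 → 17:07, same day
→ 2022-09-12 17:07 FXZ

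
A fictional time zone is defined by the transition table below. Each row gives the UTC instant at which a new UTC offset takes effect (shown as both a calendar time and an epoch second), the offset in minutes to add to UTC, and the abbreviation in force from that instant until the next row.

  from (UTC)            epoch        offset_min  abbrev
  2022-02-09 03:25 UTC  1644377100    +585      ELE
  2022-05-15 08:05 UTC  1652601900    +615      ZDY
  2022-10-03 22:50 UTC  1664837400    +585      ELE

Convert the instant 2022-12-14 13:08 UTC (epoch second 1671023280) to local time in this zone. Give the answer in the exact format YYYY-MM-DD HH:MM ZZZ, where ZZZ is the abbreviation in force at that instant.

Query: 2022-12-14 13:08 UTC
Rule 3/3 (ELE, +09:45): 2022-10-03 22:50 UTC ≤ query < +∞
13·60 + 8 + 585 = 1373 min
1373 = 0·1440 + 1373; 1373 = 22·60 + 53 → 22:53, same day
→ 2022-12-14 22:53 ELE

2022-12-14 22:53 ELE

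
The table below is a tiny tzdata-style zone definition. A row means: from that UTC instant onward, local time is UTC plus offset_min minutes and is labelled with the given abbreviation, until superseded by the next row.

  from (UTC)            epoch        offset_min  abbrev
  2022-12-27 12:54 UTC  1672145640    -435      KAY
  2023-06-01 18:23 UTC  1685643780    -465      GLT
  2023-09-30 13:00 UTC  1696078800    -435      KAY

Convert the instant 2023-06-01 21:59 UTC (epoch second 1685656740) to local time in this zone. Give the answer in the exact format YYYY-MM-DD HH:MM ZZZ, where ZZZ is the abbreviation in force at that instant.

Query: 2023-06-01 21:59 UTC
Rule 2/3 (GLT, -07:45): 2023-06-01 18:23 UTC ≤ query < 2023-09-30 13:00 UTC
21·60 + 59 - 465 = 854 min
854 = 0·1440 + 854; 854 = 14·60 + 14 → 14:14, same day
→ 2023-06-01 14:14 GLT

2023-06-01 14:14 GLT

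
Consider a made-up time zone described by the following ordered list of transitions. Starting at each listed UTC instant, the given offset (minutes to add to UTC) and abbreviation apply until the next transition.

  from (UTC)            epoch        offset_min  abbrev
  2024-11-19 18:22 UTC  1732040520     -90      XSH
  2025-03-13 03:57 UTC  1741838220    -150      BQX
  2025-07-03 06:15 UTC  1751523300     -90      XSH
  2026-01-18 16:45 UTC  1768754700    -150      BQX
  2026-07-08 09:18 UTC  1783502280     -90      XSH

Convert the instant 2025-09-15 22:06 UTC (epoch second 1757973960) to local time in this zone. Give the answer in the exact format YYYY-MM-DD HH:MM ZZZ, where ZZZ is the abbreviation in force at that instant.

2025-09-15 20:36 XSH

Query: 2025-09-15 22:06 UTC
Rule 3/5 (XSH, -01:30): 2025-07-03 06:15 UTC ≤ query < 2026-01-18 16:45 UTC
22·60 + 6 - 90 = 1236 min
1236 = 0·1440 + 1236; 1236 = 20·60 + 36 → 20:36, same day
→ 2025-09-15 20:36 XSH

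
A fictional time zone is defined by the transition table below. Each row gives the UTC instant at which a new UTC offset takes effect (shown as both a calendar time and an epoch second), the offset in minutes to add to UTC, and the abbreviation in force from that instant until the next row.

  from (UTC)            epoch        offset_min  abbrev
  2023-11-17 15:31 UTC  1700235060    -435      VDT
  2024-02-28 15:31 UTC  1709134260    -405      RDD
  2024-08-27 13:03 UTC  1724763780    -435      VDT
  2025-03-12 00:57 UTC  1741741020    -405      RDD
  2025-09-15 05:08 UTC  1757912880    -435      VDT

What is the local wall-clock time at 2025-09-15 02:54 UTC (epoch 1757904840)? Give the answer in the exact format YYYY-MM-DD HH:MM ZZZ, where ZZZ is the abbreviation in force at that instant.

Query: 2025-09-15 02:54 UTC
Rule 4/5 (RDD, -06:45): 2025-03-12 00:57 UTC ≤ query < 2025-09-15 05:08 UTC
2·60 + 54 - 405 = -231 min
-231 = -1·1440 + 1209; 1209 = 20·60 + 9 → 20:09, 2025-09-15 - 1 day = 2025-09-14
→ 2025-09-14 20:09 RDD

2025-09-14 20:09 RDD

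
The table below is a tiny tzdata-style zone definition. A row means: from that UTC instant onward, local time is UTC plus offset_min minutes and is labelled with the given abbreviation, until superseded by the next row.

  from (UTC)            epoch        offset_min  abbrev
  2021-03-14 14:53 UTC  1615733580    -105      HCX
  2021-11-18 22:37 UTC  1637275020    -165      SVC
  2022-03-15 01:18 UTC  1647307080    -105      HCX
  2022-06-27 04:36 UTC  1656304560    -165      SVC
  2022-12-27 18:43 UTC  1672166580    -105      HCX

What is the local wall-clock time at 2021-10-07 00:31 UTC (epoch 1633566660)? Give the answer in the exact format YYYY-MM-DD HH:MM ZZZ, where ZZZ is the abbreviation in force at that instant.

Query: 2021-10-07 00:31 UTC
Rule 1/5 (HCX, -01:45): 2021-03-14 14:53 UTC ≤ query < 2021-11-18 22:37 UTC
0·60 + 31 - 105 = -74 min
-74 = -1·1440 + 1366; 1366 = 22·60 + 46 → 22:46, 2021-10-07 - 1 day = 2021-10-06
→ 2021-10-06 22:46 HCX

2021-10-06 22:46 HCX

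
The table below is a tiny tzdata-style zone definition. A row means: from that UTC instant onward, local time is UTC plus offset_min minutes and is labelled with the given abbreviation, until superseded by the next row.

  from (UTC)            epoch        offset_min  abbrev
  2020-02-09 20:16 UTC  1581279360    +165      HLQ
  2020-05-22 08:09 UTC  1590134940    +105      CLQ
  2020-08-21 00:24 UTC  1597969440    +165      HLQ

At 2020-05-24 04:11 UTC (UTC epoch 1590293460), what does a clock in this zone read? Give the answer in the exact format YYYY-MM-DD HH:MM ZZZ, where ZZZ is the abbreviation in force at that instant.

2020-05-24 05:56 CLQ

Query: 2020-05-24 04:11 UTC
Rule 2/3 (CLQ, +01:45): 2020-05-22 08:09 UTC ≤ query < 2020-08-21 00:24 UTC
4·60 + 11 + 105 = 356 min
356 = 0·1440 + 356; 356 = 5·60 + 56 → 05:56, same day
→ 2020-05-24 05:56 CLQ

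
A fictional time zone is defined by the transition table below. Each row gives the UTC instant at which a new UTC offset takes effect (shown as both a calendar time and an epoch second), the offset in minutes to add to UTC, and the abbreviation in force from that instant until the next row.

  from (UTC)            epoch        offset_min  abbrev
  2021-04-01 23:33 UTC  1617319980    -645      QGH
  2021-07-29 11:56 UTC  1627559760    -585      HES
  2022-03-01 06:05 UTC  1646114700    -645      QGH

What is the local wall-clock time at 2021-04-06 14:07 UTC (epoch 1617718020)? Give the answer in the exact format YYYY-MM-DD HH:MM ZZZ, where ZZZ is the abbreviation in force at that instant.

Query: 2021-04-06 14:07 UTC
Rule 1/3 (QGH, -10:45): 2021-04-01 23:33 UTC ≤ query < 2021-07-29 11:56 UTC
14·60 + 7 - 645 = 202 min
202 = 0·1440 + 202; 202 = 3·60 + 22 → 03:22, same day
→ 2021-04-06 03:22 QGH

2021-04-06 03:22 QGH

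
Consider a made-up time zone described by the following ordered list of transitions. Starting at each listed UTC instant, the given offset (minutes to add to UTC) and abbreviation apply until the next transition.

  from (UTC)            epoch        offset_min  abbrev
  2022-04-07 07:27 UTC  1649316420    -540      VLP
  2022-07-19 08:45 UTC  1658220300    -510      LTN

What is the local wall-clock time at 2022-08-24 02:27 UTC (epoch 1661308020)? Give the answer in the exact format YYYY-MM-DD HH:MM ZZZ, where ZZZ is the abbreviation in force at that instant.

Query: 2022-08-24 02:27 UTC
Rule 2/2 (LTN, -08:30): 2022-07-19 08:45 UTC ≤ query < +∞
2·60 + 27 - 510 = -363 min
-363 = -1·1440 + 1077; 1077 = 17·60 + 57 → 17:57, 2022-08-24 - 1 day = 2022-08-23
→ 2022-08-23 17:57 LTN

2022-08-23 17:57 LTN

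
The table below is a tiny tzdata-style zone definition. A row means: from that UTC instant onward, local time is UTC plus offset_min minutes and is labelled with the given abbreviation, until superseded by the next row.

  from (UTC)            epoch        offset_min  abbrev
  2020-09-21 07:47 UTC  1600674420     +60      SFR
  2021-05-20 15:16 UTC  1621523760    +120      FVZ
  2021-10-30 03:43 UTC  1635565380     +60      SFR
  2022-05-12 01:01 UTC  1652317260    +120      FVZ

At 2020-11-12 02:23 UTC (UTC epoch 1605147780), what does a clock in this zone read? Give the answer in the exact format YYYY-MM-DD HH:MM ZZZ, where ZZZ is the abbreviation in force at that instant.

Query: 2020-11-12 02:23 UTC
Rule 1/4 (SFR, +01:00): 2020-09-21 07:47 UTC ≤ query < 2021-05-20 15:16 UTC
2·60 + 23 + 60 = 203 min
203 = 0·1440 + 203; 203 = 3·60 + 23 → 03:23, same day
→ 2020-11-12 03:23 SFR

2020-11-12 03:23 SFR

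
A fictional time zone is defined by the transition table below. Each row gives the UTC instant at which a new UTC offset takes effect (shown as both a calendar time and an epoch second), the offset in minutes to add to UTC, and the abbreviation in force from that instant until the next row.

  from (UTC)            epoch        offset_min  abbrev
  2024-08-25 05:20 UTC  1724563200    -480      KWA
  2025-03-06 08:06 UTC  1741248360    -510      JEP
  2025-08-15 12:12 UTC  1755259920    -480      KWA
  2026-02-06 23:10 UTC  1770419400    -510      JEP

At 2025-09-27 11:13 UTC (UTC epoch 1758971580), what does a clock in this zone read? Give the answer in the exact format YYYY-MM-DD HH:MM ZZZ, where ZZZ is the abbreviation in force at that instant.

Query: 2025-09-27 11:13 UTC
Rule 3/4 (KWA, -08:00): 2025-08-15 12:12 UTC ≤ query < 2026-02-06 23:10 UTC
11·60 + 13 - 480 = 193 min
193 = 0·1440 + 193; 193 = 3·60 + 13 → 03:13, same day
→ 2025-09-27 03:13 KWA

2025-09-27 03:13 KWA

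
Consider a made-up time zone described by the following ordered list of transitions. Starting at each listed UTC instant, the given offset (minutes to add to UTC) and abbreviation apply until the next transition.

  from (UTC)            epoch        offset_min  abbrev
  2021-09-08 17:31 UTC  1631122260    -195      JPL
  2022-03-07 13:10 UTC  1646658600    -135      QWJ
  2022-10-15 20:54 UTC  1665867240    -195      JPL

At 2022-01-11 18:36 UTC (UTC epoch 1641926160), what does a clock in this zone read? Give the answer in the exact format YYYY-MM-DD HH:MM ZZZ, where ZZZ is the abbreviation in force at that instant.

2022-01-11 15:21 JPL

Query: 2022-01-11 18:36 UTC
Rule 1/3 (JPL, -03:15): 2021-09-08 17:31 UTC ≤ query < 2022-03-07 13:10 UTC
18·60 + 36 - 195 = 921 min
921 = 0·1440 + 921; 921 = 15·60 + 21 → 15:21, same day
→ 2022-01-11 15:21 JPL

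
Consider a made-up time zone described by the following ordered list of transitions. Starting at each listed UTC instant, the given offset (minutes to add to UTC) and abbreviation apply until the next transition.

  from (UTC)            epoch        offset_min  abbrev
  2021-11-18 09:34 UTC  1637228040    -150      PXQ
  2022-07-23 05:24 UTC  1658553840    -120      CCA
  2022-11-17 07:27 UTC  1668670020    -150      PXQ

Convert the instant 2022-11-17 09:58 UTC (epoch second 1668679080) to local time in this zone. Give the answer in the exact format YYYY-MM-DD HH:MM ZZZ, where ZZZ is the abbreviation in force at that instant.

2022-11-17 07:28 PXQ

Query: 2022-11-17 09:58 UTC
Rule 3/3 (PXQ, -02:30): 2022-11-17 07:27 UTC ≤ query < +∞
9·60 + 58 - 150 = 448 min
448 = 0·1440 + 448; 448 = 7·60 + 28 → 07:28, same day
→ 2022-11-17 07:28 PXQ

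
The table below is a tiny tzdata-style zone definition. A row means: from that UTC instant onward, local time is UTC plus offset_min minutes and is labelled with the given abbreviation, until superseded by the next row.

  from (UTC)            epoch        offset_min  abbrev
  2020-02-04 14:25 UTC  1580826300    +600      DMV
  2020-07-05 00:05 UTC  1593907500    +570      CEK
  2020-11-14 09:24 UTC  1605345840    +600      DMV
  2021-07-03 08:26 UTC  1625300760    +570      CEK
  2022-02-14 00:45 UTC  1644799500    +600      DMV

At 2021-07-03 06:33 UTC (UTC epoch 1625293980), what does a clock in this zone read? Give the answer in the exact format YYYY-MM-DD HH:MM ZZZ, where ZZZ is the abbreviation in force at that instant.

Query: 2021-07-03 06:33 UTC
Rule 3/5 (DMV, +10:00): 2020-11-14 09:24 UTC ≤ query < 2021-07-03 08:26 UTC
6·60 + 33 + 600 = 993 min
993 = 0·1440 + 993; 993 = 16·60 + 33 → 16:33, same day
→ 2021-07-03 16:33 DMV

2021-07-03 16:33 DMV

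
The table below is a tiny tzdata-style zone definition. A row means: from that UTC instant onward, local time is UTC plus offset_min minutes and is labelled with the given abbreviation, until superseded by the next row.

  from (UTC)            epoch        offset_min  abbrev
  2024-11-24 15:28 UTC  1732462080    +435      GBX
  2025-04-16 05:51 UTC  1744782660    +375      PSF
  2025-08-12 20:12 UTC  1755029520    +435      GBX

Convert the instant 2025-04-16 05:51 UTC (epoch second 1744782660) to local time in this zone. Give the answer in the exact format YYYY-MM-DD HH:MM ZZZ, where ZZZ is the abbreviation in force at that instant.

Query: 2025-04-16 05:51 UTC
Rule 2/3 (PSF, +06:15): 2025-04-16 05:51 UTC ≤ query < 2025-08-12 20:12 UTC
5·60 + 51 + 375 = 726 min
726 = 0·1440 + 726; 726 = 12·60 + 6 → 12:06, same day
→ 2025-04-16 12:06 PSF

2025-04-16 12:06 PSF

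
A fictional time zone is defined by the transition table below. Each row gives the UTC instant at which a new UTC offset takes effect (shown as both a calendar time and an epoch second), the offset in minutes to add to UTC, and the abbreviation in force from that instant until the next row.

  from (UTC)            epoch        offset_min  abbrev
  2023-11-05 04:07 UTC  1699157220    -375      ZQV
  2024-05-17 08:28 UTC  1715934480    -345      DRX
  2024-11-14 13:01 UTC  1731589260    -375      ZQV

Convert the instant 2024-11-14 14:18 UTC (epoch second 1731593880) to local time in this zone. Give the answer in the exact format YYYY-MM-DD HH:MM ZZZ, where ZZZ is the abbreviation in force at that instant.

Query: 2024-11-14 14:18 UTC
Rule 3/3 (ZQV, -06:15): 2024-11-14 13:01 UTC ≤ query < +∞
14·60 + 18 - 375 = 483 min
483 = 0·1440 + 483; 483 = 8·60 + 3 → 08:03, same day
→ 2024-11-14 08:03 ZQV

2024-11-14 08:03 ZQV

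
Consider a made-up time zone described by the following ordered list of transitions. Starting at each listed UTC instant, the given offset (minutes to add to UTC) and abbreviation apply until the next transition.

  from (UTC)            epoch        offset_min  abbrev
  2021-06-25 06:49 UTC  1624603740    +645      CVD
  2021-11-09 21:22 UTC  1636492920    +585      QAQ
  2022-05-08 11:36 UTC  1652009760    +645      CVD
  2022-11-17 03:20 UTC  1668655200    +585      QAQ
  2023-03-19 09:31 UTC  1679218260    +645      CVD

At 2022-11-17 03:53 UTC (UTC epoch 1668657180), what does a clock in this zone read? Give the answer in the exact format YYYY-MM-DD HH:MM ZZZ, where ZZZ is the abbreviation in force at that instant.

Query: 2022-11-17 03:53 UTC
Rule 4/5 (QAQ, +09:45): 2022-11-17 03:20 UTC ≤ query < 2023-03-19 09:31 UTC
3·60 + 53 + 585 = 818 min
818 = 0·1440 + 818; 818 = 13·60 + 38 → 13:38, same day
→ 2022-11-17 13:38 QAQ

2022-11-17 13:38 QAQ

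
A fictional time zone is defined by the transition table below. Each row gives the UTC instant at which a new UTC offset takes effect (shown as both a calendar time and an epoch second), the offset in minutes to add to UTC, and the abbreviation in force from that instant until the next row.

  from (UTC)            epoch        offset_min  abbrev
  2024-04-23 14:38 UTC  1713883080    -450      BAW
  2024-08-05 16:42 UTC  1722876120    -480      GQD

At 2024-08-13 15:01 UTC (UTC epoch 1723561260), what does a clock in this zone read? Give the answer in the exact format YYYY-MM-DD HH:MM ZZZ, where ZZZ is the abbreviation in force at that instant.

Query: 2024-08-13 15:01 UTC
Rule 2/2 (GQD, -08:00): 2024-08-05 16:42 UTC ≤ query < +∞
15·60 + 1 - 480 = 421 min
421 = 0·1440 + 421; 421 = 7·60 + 1 → 07:01, same day
→ 2024-08-13 07:01 GQD

2024-08-13 07:01 GQD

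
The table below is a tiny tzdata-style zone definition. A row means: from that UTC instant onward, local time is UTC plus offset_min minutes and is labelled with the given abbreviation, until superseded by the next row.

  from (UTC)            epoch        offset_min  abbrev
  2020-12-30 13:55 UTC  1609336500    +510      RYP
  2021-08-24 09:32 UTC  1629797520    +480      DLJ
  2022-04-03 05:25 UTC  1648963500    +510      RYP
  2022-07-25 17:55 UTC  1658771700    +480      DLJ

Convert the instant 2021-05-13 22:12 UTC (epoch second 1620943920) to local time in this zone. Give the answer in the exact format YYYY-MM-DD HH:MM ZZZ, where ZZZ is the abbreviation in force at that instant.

2021-05-14 06:42 RYP

Query: 2021-05-13 22:12 UTC
Rule 1/4 (RYP, +08:30): 2020-12-30 13:55 UTC ≤ query < 2021-08-24 09:32 UTC
22·60 + 12 + 510 = 1842 min
1842 = 1·1440 + 402; 402 = 6·60 + 42 → 06:42, 2021-05-13 + 1 day = 2021-05-14
→ 2021-05-14 06:42 RYP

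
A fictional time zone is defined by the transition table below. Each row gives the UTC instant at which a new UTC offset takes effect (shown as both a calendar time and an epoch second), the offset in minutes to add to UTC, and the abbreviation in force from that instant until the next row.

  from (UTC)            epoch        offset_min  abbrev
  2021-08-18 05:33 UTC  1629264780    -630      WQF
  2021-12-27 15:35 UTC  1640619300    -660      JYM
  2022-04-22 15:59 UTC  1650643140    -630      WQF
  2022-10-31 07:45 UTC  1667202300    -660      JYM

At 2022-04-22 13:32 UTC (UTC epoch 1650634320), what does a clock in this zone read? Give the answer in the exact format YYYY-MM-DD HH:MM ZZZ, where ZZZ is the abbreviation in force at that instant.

2022-04-22 02:32 JYM

Query: 2022-04-22 13:32 UTC
Rule 2/4 (JYM, -11:00): 2021-12-27 15:35 UTC ≤ query < 2022-04-22 15:59 UTC
13·60 + 32 - 660 = 152 min
152 = 0·1440 + 152; 152 = 2·60 + 32 → 02:32, same day
→ 2022-04-22 02:32 JYM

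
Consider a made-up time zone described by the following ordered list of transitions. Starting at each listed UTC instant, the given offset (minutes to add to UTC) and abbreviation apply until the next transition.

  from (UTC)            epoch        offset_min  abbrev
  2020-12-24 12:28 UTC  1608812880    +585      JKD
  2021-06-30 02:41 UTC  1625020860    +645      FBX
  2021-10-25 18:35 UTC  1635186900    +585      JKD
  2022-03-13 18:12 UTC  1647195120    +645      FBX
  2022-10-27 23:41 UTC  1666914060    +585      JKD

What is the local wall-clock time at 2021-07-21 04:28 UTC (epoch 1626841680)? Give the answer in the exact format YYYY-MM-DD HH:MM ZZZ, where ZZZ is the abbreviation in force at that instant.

Query: 2021-07-21 04:28 UTC
Rule 2/5 (FBX, +10:45): 2021-06-30 02:41 UTC ≤ query < 2021-10-25 18:35 UTC
4·60 + 28 + 645 = 913 min
913 = 0·1440 + 913; 913 = 15·60 + 13 → 15:13, same day
→ 2021-07-21 15:13 FBX

2021-07-21 15:13 FBX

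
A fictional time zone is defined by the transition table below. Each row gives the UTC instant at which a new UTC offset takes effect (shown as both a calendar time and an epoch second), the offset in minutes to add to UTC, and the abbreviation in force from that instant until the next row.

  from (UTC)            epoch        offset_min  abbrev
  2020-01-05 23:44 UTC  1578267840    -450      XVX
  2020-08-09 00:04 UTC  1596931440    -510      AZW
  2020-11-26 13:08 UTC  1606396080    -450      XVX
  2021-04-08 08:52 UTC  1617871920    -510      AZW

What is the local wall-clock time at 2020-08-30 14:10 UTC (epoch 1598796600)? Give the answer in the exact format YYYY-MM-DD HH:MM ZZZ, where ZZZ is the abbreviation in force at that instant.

Query: 2020-08-30 14:10 UTC
Rule 2/4 (AZW, -08:30): 2020-08-09 00:04 UTC ≤ query < 2020-11-26 13:08 UTC
14·60 + 10 - 510 = 340 min
340 = 0·1440 + 340; 340 = 5·60 + 40 → 05:40, same day
→ 2020-08-30 05:40 AZW

2020-08-30 05:40 AZW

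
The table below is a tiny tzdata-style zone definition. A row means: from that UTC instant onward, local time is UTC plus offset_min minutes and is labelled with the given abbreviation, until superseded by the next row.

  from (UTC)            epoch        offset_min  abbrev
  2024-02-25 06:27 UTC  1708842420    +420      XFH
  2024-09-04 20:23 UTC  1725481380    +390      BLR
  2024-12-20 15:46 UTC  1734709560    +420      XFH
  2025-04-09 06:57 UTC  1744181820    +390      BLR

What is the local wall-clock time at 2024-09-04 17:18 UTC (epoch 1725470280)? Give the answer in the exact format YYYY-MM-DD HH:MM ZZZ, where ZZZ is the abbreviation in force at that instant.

Query: 2024-09-04 17:18 UTC
Rule 1/4 (XFH, +07:00): 2024-02-25 06:27 UTC ≤ query < 2024-09-04 20:23 UTC
17·60 + 18 + 420 = 1458 min
1458 = 1·1440 + 18; 18 = 0·60 + 18 → 00:18, 2024-09-04 + 1 day = 2024-09-05
→ 2024-09-05 00:18 XFH

2024-09-05 00:18 XFH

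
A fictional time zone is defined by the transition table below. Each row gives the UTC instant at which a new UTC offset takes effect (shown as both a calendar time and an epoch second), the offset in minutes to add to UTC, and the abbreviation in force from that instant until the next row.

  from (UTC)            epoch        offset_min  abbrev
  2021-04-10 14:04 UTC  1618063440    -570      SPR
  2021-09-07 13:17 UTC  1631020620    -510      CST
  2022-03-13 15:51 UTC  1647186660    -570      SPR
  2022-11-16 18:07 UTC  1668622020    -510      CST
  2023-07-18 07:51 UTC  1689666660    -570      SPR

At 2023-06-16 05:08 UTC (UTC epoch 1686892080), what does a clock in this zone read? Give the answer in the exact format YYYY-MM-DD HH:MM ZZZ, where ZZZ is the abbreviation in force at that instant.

Query: 2023-06-16 05:08 UTC
Rule 4/5 (CST, -08:30): 2022-11-16 18:07 UTC ≤ query < 2023-07-18 07:51 UTC
5·60 + 8 - 510 = -202 min
-202 = -1·1440 + 1238; 1238 = 20·60 + 38 → 20:38, 2023-06-16 - 1 day = 2023-06-15
→ 2023-06-15 20:38 CST

2023-06-15 20:38 CST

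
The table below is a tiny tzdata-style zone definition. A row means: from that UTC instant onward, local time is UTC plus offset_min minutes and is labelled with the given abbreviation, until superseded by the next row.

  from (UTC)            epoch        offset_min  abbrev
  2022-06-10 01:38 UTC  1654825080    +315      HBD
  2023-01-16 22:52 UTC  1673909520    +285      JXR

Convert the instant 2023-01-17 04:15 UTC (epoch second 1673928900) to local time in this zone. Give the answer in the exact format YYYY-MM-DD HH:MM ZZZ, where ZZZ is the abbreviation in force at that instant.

2023-01-17 09:00 JXR

Query: 2023-01-17 04:15 UTC
Rule 2/2 (JXR, +04:45): 2023-01-16 22:52 UTC ≤ query < +∞
4·60 + 15 + 285 = 540 min
540 = 0·1440 + 540; 540 = 9·60 + 0 → 09:00, same day
→ 2023-01-17 09:00 JXR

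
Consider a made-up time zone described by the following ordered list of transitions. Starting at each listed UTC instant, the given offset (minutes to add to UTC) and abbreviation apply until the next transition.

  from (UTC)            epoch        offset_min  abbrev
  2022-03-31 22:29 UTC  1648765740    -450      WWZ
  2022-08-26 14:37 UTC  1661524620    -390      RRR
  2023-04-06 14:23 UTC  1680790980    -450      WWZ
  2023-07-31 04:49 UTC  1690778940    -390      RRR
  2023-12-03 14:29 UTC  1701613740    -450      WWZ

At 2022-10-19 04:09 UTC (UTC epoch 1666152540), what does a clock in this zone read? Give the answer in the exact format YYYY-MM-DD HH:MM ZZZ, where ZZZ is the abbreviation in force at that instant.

2022-10-18 21:39 RRR

Query: 2022-10-19 04:09 UTC
Rule 2/5 (RRR, -06:30): 2022-08-26 14:37 UTC ≤ query < 2023-04-06 14:23 UTC
4·60 + 9 - 390 = -141 min
-141 = -1·1440 + 1299; 1299 = 21·60 + 39 → 21:39, 2022-10-19 - 1 day = 2022-10-18
→ 2022-10-18 21:39 RRR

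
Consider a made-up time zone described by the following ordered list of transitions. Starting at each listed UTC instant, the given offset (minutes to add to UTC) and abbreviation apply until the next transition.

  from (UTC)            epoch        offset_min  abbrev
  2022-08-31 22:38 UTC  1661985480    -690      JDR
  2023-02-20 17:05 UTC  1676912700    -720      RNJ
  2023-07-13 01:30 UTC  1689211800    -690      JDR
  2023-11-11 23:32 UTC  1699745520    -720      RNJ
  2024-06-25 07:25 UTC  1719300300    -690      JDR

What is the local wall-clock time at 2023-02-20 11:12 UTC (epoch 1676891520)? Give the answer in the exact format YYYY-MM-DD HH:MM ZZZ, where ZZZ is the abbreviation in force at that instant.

Query: 2023-02-20 11:12 UTC
Rule 1/5 (JDR, -11:30): 2022-08-31 22:38 UTC ≤ query < 2023-02-20 17:05 UTC
11·60 + 12 - 690 = -18 min
-18 = -1·1440 + 1422; 1422 = 23·60 + 42 → 23:42, 2023-02-20 - 1 day = 2023-02-19
→ 2023-02-19 23:42 JDR

2023-02-19 23:42 JDR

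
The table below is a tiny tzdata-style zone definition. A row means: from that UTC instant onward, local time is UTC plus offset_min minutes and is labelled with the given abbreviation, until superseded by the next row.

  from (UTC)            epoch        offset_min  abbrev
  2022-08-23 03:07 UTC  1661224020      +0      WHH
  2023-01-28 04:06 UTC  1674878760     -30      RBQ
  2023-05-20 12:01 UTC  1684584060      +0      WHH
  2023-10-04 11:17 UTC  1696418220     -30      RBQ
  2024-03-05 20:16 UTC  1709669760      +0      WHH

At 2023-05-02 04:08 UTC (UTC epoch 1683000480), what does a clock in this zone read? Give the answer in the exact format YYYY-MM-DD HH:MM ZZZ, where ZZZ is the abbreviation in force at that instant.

Query: 2023-05-02 04:08 UTC
Rule 2/5 (RBQ, -00:30): 2023-01-28 04:06 UTC ≤ query < 2023-05-20 12:01 UTC
4·60 + 8 - 30 = 218 min
218 = 0·1440 + 218; 218 = 3·60 + 38 → 03:38, same day
→ 2023-05-02 03:38 RBQ

2023-05-02 03:38 RBQ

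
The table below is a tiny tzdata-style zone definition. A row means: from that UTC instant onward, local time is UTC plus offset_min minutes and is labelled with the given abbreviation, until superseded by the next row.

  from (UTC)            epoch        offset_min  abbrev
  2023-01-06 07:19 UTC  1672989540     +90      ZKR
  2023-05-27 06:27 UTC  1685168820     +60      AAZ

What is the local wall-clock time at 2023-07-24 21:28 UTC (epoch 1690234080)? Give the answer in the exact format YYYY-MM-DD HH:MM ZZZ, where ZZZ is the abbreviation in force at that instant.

Query: 2023-07-24 21:28 UTC
Rule 2/2 (AAZ, +01:00): 2023-05-27 06:27 UTC ≤ query < +∞
21·60 + 28 + 60 = 1348 min
1348 = 0·1440 + 1348; 1348 = 22·60 + 28 → 22:28, same day
→ 2023-07-24 22:28 AAZ

2023-07-24 22:28 AAZ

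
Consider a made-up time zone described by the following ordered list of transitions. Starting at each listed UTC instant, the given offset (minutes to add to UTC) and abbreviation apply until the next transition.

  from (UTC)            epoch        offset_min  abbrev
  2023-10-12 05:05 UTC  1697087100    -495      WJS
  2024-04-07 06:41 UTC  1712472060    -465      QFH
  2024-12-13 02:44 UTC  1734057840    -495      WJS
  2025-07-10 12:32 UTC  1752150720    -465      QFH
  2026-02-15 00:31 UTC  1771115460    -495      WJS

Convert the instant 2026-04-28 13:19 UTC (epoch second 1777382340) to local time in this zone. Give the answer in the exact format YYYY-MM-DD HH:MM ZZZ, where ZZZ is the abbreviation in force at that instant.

Query: 2026-04-28 13:19 UTC
Rule 5/5 (WJS, -08:15): 2026-02-15 00:31 UTC ≤ query < +∞
13·60 + 19 - 495 = 304 min
304 = 0·1440 + 304; 304 = 5·60 + 4 → 05:04, same day
→ 2026-04-28 05:04 WJS

2026-04-28 05:04 WJS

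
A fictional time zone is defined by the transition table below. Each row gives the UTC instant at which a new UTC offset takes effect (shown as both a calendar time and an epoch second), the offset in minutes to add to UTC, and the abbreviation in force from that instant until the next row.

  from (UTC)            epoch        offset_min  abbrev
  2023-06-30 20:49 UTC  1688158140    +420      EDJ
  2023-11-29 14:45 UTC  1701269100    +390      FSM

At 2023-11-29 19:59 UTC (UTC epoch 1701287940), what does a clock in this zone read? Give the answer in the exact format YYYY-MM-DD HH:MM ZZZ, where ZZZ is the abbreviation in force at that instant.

2023-11-30 02:29 FSM

Query: 2023-11-29 19:59 UTC
Rule 2/2 (FSM, +06:30): 2023-11-29 14:45 UTC ≤ query < +∞
19·60 + 59 + 390 = 1589 min
1589 = 1·1440 + 149; 149 = 2·60 + 29 → 02:29, 2023-11-29 + 1 day = 2023-11-30
→ 2023-11-30 02:29 FSM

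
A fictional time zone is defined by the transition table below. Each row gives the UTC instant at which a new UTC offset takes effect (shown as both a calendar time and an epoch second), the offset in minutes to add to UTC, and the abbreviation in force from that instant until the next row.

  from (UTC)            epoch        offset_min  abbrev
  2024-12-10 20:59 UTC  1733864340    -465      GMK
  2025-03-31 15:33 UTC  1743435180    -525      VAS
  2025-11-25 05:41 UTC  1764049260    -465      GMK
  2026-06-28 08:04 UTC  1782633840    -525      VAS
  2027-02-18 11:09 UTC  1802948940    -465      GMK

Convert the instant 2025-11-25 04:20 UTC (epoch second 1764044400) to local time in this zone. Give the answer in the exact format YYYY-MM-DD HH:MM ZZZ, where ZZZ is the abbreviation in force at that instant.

2025-11-24 19:35 VAS

Query: 2025-11-25 04:20 UTC
Rule 2/5 (VAS, -08:45): 2025-03-31 15:33 UTC ≤ query < 2025-11-25 05:41 UTC
4·60 + 20 - 525 = -265 min
-265 = -1·1440 + 1175; 1175 = 19·60 + 35 → 19:35, 2025-11-25 - 1 day = 2025-11-24
→ 2025-11-24 19:35 VAS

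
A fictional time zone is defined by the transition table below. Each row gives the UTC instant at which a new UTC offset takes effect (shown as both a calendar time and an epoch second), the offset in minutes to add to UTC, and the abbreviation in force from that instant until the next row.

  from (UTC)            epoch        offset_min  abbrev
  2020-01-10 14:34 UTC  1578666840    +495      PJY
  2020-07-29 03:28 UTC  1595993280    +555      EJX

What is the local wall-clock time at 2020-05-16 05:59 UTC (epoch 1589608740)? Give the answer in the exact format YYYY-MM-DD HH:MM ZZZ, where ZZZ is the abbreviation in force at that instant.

2020-05-16 14:14 PJY

Query: 2020-05-16 05:59 UTC
Rule 1/2 (PJY, +08:15): 2020-01-10 14:34 UTC ≤ query < 2020-07-29 03:28 UTC
5·60 + 59 + 495 = 854 min
854 = 0·1440 + 854; 854 = 14·60 + 14 → 14:14, same day
→ 2020-05-16 14:14 PJY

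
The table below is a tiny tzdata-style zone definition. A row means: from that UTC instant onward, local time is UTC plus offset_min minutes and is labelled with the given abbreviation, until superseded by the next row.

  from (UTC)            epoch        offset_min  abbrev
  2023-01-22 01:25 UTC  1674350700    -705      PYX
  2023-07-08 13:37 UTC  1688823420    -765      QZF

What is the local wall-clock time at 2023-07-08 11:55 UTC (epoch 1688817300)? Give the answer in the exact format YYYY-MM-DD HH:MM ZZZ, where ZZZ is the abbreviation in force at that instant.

Query: 2023-07-08 11:55 UTC
Rule 1/2 (PYX, -11:45): 2023-01-22 01:25 UTC ≤ query < 2023-07-08 13:37 UTC
11·60 + 55 - 705 = 10 min
10 = 0·1440 + 10; 10 = 0·60 + 10 → 00:10, same day
→ 2023-07-08 00:10 PYX

2023-07-08 00:10 PYX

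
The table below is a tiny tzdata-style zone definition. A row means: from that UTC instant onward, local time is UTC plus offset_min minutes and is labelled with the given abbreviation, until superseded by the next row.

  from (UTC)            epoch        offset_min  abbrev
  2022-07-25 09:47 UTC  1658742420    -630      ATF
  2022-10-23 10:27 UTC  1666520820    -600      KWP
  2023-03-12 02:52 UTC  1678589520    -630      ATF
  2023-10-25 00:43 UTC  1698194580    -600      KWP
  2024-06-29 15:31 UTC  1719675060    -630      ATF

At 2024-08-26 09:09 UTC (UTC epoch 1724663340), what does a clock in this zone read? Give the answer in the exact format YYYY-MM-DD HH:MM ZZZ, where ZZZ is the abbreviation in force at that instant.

Query: 2024-08-26 09:09 UTC
Rule 5/5 (ATF, -10:30): 2024-06-29 15:31 UTC ≤ query < +∞
9·60 + 9 - 630 = -81 min
-81 = -1·1440 + 1359; 1359 = 22·60 + 39 → 22:39, 2024-08-26 - 1 day = 2024-08-25
→ 2024-08-25 22:39 ATF

2024-08-25 22:39 ATF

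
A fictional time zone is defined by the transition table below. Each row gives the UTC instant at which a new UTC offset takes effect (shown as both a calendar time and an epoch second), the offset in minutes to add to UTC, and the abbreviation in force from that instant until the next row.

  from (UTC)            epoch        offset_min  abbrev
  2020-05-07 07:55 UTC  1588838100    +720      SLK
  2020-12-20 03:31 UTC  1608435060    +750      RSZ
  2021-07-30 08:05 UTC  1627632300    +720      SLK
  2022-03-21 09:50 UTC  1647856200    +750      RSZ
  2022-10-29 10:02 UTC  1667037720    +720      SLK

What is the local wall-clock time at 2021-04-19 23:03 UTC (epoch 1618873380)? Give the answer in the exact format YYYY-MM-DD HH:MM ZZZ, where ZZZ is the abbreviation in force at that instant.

Query: 2021-04-19 23:03 UTC
Rule 2/5 (RSZ, +12:30): 2020-12-20 03:31 UTC ≤ query < 2021-07-30 08:05 UTC
23·60 + 3 + 750 = 2133 min
2133 = 1·1440 + 693; 693 = 11·60 + 33 → 11:33, 2021-04-19 + 1 day = 2021-04-20
→ 2021-04-20 11:33 RSZ

2021-04-20 11:33 RSZ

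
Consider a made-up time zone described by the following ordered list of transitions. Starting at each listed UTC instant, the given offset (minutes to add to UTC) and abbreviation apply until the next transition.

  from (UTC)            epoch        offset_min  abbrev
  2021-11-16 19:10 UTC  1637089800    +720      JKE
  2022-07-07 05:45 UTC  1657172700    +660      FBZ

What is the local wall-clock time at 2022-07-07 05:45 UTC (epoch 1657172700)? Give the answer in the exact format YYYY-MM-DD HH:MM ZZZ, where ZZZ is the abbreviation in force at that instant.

2022-07-07 16:45 FBZ

Query: 2022-07-07 05:45 UTC
Rule 2/2 (FBZ, +11:00): 2022-07-07 05:45 UTC ≤ query < +∞
5·60 + 45 + 660 = 1005 min
1005 = 0·1440 + 1005; 1005 = 16·60 + 45 → 16:45, same day
→ 2022-07-07 16:45 FBZ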